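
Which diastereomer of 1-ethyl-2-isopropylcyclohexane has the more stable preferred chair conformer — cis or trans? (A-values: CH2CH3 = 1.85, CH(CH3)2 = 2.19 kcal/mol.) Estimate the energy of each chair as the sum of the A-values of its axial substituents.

trans

At 1,2 positions (parity opposite): cis → (a,e or e,a); trans → (e,e or a,a).
Best chair for cis: E = 1.85 kcal/mol; best chair for trans: E = 0.00 kcal/mol.
The trans isomer is lower by 1.85 kcal/mol.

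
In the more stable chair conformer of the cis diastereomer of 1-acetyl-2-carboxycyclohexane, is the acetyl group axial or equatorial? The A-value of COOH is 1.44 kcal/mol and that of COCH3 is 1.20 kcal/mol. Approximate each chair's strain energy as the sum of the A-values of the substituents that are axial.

C1 and C2 have opposite parity, so for the cis isomer the two substituents are one axial and one equatorial in each chair.
Chair I (carboxyl axial, acetyl equatorial): E = 1.44 kcal/mol.
Chair II (carboxyl equatorial, acetyl axial): E = 1.20 kcal/mol.
Chair II is the more stable (lower-energy) conformer, and in that chair the acetyl group is axial.

axial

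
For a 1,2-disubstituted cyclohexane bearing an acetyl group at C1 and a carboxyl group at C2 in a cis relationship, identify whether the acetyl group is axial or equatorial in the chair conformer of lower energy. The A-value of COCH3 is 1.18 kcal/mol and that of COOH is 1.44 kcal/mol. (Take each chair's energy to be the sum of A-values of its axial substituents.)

C1 and C2 have opposite parity, so for the cis isomer the two substituents are one axial and one equatorial in each chair.
Chair I (acetyl axial, carboxyl equatorial): E = 1.18 kcal/mol.
Chair II (acetyl equatorial, carboxyl axial): E = 1.44 kcal/mol.
Chair I is the more stable (lower-energy) conformer, and in that chair the acetyl group is axial.

axial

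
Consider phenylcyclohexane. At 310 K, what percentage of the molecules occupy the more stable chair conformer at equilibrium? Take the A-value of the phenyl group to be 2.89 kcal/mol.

99.1%

One chair has the phenyl group axial (E = 2.89 kcal/mol) and the other has it equatorial (E = 0).
ΔG = 2.89 kcal/mol between the two chairs.
K = exp(ΔG/RT) with R = 1.987×10⁻³ kcal mol⁻¹ K⁻¹ and T = 310 K gives K ≈ 109.
Fraction in the lower-energy chair = K/(K+1) = 99.1%.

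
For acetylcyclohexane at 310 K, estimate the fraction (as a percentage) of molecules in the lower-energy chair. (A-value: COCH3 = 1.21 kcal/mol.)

One chair has the acetyl group axial (E = 1.21 kcal/mol) and the other has it equatorial (E = 0).
ΔG = 1.21 kcal/mol between the two chairs.
K = exp(ΔG/RT) with R = 1.987×10⁻³ kcal mol⁻¹ K⁻¹ and T = 310 K gives K ≈ 7.13.
Fraction in the lower-energy chair = K/(K+1) = 87.7%.

87.7%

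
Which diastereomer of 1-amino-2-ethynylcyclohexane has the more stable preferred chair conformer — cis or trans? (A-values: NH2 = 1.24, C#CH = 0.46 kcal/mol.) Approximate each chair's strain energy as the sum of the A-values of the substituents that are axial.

At 1,2 positions (parity opposite): cis → (a,e or e,a); trans → (e,e or a,a).
Best chair for cis: E = 0.46 kcal/mol; best chair for trans: E = 0.00 kcal/mol.
The trans isomer is lower by 0.46 kcal/mol.

trans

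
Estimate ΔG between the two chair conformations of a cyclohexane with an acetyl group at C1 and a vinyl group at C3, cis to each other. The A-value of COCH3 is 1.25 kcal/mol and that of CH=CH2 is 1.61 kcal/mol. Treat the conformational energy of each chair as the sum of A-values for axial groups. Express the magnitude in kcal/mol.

2.86 kcal/mol

C1 and C3 have the same parity, so for the cis isomer the two substituents are e,e in one chair and a,a in the other.
Chair I (acetyl axial, vinyl axial): E = 2.86 kcal/mol.
Chair II (acetyl equatorial, vinyl equatorial): E = 0.00 kcal/mol.
ΔE = 2.86 − 0.00 = 2.86 kcal/mol; chair II is more stable.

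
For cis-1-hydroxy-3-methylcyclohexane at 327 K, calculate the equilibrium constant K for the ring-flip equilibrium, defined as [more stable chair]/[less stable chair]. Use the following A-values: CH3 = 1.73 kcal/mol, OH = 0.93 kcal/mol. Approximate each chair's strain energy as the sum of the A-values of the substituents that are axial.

K ≈ 60.0

C1 and C3 have the same parity, so for the cis isomer the two substituents are e,e in one chair and a,a in the other.
Chair I (methyl axial, hydroxyl axial): E = 2.66 kcal/mol; chair II (methyl equatorial, hydroxyl equatorial): E = 0.00 kcal/mol.
ΔG = 2.66 kcal/mol between the two chairs.
K = exp(ΔG/RT) with R = 1.987×10⁻³ kcal mol⁻¹ K⁻¹ and T = 327 K gives K ≈ 60.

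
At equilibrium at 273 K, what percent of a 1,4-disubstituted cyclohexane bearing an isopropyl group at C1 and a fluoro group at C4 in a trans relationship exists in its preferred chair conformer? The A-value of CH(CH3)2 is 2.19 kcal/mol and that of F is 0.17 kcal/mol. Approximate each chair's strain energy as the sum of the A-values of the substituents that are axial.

98.7%

C1 and C4 have opposite parity, so for the trans isomer the two substituents are e,e in one chair and a,a in the other.
Chair I (isopropyl axial, fluoro axial): E = 2.36 kcal/mol; chair II (isopropyl equatorial, fluoro equatorial): E = 0.00 kcal/mol.
ΔG = 2.36 kcal/mol between the two chairs.
K = exp(ΔG/RT) with R = 1.987×10⁻³ kcal mol⁻¹ K⁻¹ and T = 273 K gives K ≈ 77.5.
Fraction in the lower-energy chair = K/(K+1) = 98.7%.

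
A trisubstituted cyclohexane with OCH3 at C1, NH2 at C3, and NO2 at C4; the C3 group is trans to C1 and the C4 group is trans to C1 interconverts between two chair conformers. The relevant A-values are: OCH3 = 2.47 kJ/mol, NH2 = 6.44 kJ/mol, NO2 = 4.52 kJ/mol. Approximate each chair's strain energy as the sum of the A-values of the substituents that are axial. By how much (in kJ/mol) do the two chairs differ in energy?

0.55 kJ/mol

Chair I (methoxy axial, amino equatorial, nitro axial): E = 6.99 kJ/mol.
Chair II (methoxy equatorial, amino axial, nitro equatorial): E = 6.44 kJ/mol.
ΔE = 6.99 − 6.44 = 0.55 kJ/mol; chair II is more stable.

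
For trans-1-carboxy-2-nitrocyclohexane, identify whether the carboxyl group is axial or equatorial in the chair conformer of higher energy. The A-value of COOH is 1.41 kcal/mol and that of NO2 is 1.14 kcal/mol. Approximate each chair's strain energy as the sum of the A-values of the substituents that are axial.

axial

C1 and C2 have opposite parity, so for the trans isomer the two substituents are e,e in one chair and a,a in the other.
Chair I (carboxyl axial, nitro axial): E = 2.55 kcal/mol.
Chair II (carboxyl equatorial, nitro equatorial): E = 0.00 kcal/mol.
Chair I is the less stable (higher-energy) conformer, and in that chair the carboxyl group is axial.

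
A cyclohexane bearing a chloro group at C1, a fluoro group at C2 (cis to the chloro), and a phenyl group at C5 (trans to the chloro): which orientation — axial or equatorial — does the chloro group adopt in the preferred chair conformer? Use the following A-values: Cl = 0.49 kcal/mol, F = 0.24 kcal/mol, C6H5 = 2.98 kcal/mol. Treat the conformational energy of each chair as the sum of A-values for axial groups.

Chair I (chloro axial, fluoro equatorial, phenyl equatorial): E = 0.49 kcal/mol.
Chair II (chloro equatorial, fluoro axial, phenyl axial): E = 3.22 kcal/mol.
Chair I is the more stable (lower-energy) conformer, and in that chair the chloro group is axial.

axial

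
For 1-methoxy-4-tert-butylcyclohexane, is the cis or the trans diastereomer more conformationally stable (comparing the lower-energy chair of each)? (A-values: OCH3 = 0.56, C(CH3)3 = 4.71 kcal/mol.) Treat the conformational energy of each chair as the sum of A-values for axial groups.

At 1,4 positions (parity opposite): cis → (a,e or e,a); trans → (e,e or a,a).
Best chair for cis: E = 0.56 kcal/mol; best chair for trans: E = 0.00 kcal/mol.
The trans isomer is lower by 0.56 kcal/mol.

trans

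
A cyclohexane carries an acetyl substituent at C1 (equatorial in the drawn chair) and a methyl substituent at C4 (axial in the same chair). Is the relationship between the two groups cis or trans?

cis

C1 and C4 have opposite parity, so their axial bonds point in opposite directions.
With opposite-parity carbons, two substituents on the same face are one axial and one equatorial; opposite faces give both axial or both equatorial.
Here the groups are equatorial/axial → same face → cis.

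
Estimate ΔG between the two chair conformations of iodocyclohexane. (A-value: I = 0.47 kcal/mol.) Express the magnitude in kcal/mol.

0.47 kcal/mol

A monosubstituted cyclohexane has one chair with the iodo group axial (E = A = 0.47 kcal/mol) and one with it equatorial (E = 0).
ΔE = 0.47 − 0 = 0.47 kcal/mol.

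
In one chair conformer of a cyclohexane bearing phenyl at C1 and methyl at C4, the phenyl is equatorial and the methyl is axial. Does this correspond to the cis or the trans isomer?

cis

C1 and C4 have opposite parity, so their axial bonds point in opposite directions.
With opposite-parity carbons, two substituents on the same face are one axial and one equatorial; opposite faces give both axial or both equatorial.
Here the groups are equatorial/axial → same face → cis.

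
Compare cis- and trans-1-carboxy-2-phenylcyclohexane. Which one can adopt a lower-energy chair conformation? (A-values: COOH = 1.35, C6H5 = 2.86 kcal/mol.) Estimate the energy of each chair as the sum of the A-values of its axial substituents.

trans

At 1,2 positions (parity opposite): cis → (a,e or e,a); trans → (e,e or a,a).
Best chair for cis: E = 1.35 kcal/mol; best chair for trans: E = 0.00 kcal/mol.
The trans isomer is lower by 1.35 kcal/mol.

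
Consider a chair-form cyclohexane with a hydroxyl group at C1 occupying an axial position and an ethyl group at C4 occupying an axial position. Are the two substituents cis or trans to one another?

trans

C1 and C4 have opposite parity, so their axial bonds point in opposite directions.
With opposite-parity carbons, two substituents on the same face are one axial and one equatorial; opposite faces give both axial or both equatorial.
Here the groups are axial/axial → opposite face → trans.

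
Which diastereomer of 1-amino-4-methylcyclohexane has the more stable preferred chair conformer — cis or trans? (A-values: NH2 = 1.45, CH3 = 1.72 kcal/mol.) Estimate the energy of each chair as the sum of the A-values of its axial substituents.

At 1,4 positions (parity opposite): cis → (a,e or e,a); trans → (e,e or a,a).
Best chair for cis: E = 1.45 kcal/mol; best chair for trans: E = 0.00 kcal/mol.
The trans isomer is lower by 1.45 kcal/mol.

trans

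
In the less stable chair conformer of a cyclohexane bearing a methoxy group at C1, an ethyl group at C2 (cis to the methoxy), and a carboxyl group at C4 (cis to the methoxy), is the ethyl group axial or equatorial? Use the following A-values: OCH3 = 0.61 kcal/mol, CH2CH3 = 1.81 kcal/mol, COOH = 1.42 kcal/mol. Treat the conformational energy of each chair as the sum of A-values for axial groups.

axial

Chair I (methoxy axial, ethyl equatorial, carboxyl equatorial): E = 0.61 kcal/mol.
Chair II (methoxy equatorial, ethyl axial, carboxyl axial): E = 3.23 kcal/mol.
Chair II is the less stable (higher-energy) conformer, and in that chair the ethyl group is axial.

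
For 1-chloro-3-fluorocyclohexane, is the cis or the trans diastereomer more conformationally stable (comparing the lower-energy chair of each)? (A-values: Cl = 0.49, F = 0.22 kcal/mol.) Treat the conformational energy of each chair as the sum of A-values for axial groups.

At 1,3 positions (parity same): cis → (e,e or a,a); trans → (a,e or e,a).
Best chair for cis: E = 0.00 kcal/mol; best chair for trans: E = 0.22 kcal/mol.
The cis isomer is lower by 0.22 kcal/mol.

cis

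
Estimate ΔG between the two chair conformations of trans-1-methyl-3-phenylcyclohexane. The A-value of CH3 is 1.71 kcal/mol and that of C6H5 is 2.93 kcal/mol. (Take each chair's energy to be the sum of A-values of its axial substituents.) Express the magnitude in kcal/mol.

C1 and C3 have the same parity, so for the trans isomer the two substituents are one axial and one equatorial in each chair.
Chair I (methyl axial, phenyl equatorial): E = 1.71 kcal/mol.
Chair II (methyl equatorial, phenyl axial): E = 2.93 kcal/mol.
ΔE = 2.93 − 1.71 = 1.22 kcal/mol; chair I is more stable.

1.22 kcal/mol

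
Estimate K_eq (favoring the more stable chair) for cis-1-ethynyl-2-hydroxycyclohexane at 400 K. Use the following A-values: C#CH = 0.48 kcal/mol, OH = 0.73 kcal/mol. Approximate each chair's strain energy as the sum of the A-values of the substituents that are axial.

K ≈ 1.37

C1 and C2 have opposite parity, so for the cis isomer the two substituents are one axial and one equatorial in each chair.
Chair I (ethynyl axial, hydroxyl equatorial): E = 0.48 kcal/mol; chair II (ethynyl equatorial, hydroxyl axial): E = 0.73 kcal/mol.
ΔG = 0.25 kcal/mol between the two chairs.
K = exp(ΔG/RT) with R = 1.987×10⁻³ kcal mol⁻¹ K⁻¹ and T = 400 K gives K ≈ 1.37.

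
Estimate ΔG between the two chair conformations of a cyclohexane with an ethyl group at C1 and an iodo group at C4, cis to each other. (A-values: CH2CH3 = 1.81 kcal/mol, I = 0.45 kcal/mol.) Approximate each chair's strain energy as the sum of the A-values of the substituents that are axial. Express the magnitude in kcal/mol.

1.36 kcal/mol

C1 and C4 have opposite parity, so for the cis isomer the two substituents are one axial and one equatorial in each chair.
Chair I (ethyl axial, iodo equatorial): E = 1.81 kcal/mol.
Chair II (ethyl equatorial, iodo axial): E = 0.45 kcal/mol.
ΔE = 1.81 − 0.45 = 1.36 kcal/mol; chair II is more stable.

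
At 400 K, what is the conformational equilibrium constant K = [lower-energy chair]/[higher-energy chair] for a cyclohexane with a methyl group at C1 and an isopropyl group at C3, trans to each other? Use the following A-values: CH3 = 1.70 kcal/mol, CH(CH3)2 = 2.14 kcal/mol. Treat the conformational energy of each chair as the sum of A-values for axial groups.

K ≈ 1.74

C1 and C3 have the same parity, so for the trans isomer the two substituents are one axial and one equatorial in each chair.
Chair I (methyl axial, isopropyl equatorial): E = 1.70 kcal/mol; chair II (methyl equatorial, isopropyl axial): E = 2.14 kcal/mol.
ΔG = 0.44 kcal/mol between the two chairs.
K = exp(ΔG/RT) with R = 1.987×10⁻³ kcal mol⁻¹ K⁻¹ and T = 400 K gives K ≈ 1.74.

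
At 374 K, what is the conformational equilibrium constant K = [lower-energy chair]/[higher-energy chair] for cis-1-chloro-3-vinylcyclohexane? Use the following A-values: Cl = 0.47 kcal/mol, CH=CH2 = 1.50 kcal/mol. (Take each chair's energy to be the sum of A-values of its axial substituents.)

K ≈ 14.2

C1 and C3 have the same parity, so for the cis isomer the two substituents are e,e in one chair and a,a in the other.
Chair I (chloro axial, vinyl axial): E = 1.97 kcal/mol; chair II (chloro equatorial, vinyl equatorial): E = 0.00 kcal/mol.
ΔG = 1.97 kcal/mol between the two chairs.
K = exp(ΔG/RT) with R = 1.987×10⁻³ kcal mol⁻¹ K⁻¹ and T = 374 K gives K ≈ 14.2.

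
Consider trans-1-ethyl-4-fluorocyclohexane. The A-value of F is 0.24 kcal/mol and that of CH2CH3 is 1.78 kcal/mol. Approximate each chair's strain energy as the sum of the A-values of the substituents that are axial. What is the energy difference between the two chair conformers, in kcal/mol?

2.02 kcal/mol

C1 and C4 have opposite parity, so for the trans isomer the two substituents are e,e in one chair and a,a in the other.
Chair I (fluoro axial, ethyl axial): E = 2.02 kcal/mol.
Chair II (fluoro equatorial, ethyl equatorial): E = 0.00 kcal/mol.
ΔE = 2.02 − 0.00 = 2.02 kcal/mol; chair II is more stable.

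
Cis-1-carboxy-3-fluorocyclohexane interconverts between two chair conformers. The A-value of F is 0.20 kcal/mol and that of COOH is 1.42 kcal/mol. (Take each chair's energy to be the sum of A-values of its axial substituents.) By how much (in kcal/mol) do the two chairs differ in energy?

1.62 kcal/mol

C1 and C3 have the same parity, so for the cis isomer the two substituents are e,e in one chair and a,a in the other.
Chair I (fluoro axial, carboxyl axial): E = 1.62 kcal/mol.
Chair II (fluoro equatorial, carboxyl equatorial): E = 0.00 kcal/mol.
ΔE = 1.62 − 0.00 = 1.62 kcal/mol; chair II is more stable.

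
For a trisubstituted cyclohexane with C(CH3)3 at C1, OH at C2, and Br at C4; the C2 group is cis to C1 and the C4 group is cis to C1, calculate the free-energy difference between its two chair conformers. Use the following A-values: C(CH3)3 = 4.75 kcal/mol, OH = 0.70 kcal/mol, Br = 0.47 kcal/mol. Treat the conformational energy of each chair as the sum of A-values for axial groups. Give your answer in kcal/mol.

Chair I (tert-butyl axial, hydroxyl equatorial, bromo equatorial): E = 4.75 kcal/mol.
Chair II (tert-butyl equatorial, hydroxyl axial, bromo axial): E = 1.17 kcal/mol.
ΔE = 4.75 − 1.17 = 3.58 kcal/mol; chair II is more stable.

3.58 kcal/mol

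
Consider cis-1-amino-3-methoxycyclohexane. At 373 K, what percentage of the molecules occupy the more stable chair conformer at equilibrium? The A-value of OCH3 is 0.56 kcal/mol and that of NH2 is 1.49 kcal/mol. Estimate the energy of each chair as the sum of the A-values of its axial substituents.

C1 and C3 have the same parity, so for the cis isomer the two substituents are e,e in one chair and a,a in the other.
Chair I (methoxy axial, amino axial): E = 2.05 kcal/mol; chair II (methoxy equatorial, amino equatorial): E = 0.00 kcal/mol.
ΔG = 2.05 kcal/mol between the two chairs.
K = exp(ΔG/RT) with R = 1.987×10⁻³ kcal mol⁻¹ K⁻¹ and T = 373 K gives K ≈ 15.9.
Fraction in the lower-energy chair = K/(K+1) = 94.1%.

94.1%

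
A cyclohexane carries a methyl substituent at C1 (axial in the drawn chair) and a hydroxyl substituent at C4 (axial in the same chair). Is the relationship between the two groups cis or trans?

trans

C1 and C4 have opposite parity, so their axial bonds point in opposite directions.
With opposite-parity carbons, two substituents on the same face are one axial and one equatorial; opposite faces give both axial or both equatorial.
Here the groups are axial/axial → opposite face → trans.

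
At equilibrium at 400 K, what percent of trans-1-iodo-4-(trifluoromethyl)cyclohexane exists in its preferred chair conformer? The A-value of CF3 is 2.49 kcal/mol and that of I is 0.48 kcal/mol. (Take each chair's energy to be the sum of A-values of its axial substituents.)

97.7%

C1 and C4 have opposite parity, so for the trans isomer the two substituents are e,e in one chair and a,a in the other.
Chair I (trifluoromethyl axial, iodo axial): E = 2.97 kcal/mol; chair II (trifluoromethyl equatorial, iodo equatorial): E = 0.00 kcal/mol.
ΔG = 2.97 kcal/mol between the two chairs.
K = exp(ΔG/RT) with R = 1.987×10⁻³ kcal mol⁻¹ K⁻¹ and T = 400 K gives K ≈ 42.
Fraction in the lower-energy chair = K/(K+1) = 97.7%.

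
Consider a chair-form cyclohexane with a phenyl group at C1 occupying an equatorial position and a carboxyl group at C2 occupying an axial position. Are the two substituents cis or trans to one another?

C1 and C2 have opposite parity, so their axial bonds point in opposite directions.
With opposite-parity carbons, two substituents on the same face are one axial and one equatorial; opposite faces give both axial or both equatorial.
Here the groups are equatorial/axial → same face → cis.

cis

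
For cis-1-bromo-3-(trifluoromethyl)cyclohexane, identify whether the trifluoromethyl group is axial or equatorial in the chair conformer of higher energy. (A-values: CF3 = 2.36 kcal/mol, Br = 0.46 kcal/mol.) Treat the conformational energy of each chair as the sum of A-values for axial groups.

axial

C1 and C3 have the same parity, so for the cis isomer the two substituents are e,e in one chair and a,a in the other.
Chair I (trifluoromethyl axial, bromo axial): E = 2.82 kcal/mol.
Chair II (trifluoromethyl equatorial, bromo equatorial): E = 0.00 kcal/mol.
Chair I is the less stable (higher-energy) conformer, and in that chair the trifluoromethyl group is axial.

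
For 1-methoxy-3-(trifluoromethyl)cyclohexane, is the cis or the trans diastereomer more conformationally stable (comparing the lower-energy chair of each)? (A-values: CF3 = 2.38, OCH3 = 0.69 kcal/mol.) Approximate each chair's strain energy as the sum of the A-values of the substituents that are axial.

At 1,3 positions (parity same): cis → (e,e or a,a); trans → (a,e or e,a).
Best chair for cis: E = 0.00 kcal/mol; best chair for trans: E = 0.69 kcal/mol.
The cis isomer is lower by 0.69 kcal/mol.

cis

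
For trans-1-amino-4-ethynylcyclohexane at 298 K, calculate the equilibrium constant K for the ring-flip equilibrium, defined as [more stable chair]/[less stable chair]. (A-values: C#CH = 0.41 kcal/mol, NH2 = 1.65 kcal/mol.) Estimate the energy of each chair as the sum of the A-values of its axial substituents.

C1 and C4 have opposite parity, so for the trans isomer the two substituents are e,e in one chair and a,a in the other.
Chair I (ethynyl axial, amino axial): E = 2.06 kcal/mol; chair II (ethynyl equatorial, amino equatorial): E = 0.00 kcal/mol.
ΔG = 2.06 kcal/mol between the two chairs.
K = exp(ΔG/RT) with R = 1.987×10⁻³ kcal mol⁻¹ K⁻¹ and T = 298 K gives K ≈ 32.4.

K ≈ 32.4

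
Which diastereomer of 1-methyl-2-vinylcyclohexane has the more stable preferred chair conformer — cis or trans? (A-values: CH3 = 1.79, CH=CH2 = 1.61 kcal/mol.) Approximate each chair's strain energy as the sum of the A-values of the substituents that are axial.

At 1,2 positions (parity opposite): cis → (a,e or e,a); trans → (e,e or a,a).
Best chair for cis: E = 1.61 kcal/mol; best chair for trans: E = 0.00 kcal/mol.
The trans isomer is lower by 1.61 kcal/mol.

trans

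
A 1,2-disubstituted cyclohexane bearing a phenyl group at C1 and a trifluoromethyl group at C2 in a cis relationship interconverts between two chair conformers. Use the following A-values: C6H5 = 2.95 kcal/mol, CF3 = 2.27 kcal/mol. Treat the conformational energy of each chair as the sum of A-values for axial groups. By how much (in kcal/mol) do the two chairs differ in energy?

C1 and C2 have opposite parity, so for the cis isomer the two substituents are one axial and one equatorial in each chair.
Chair I (phenyl axial, trifluoromethyl equatorial): E = 2.95 kcal/mol.
Chair II (phenyl equatorial, trifluoromethyl axial): E = 2.27 kcal/mol.
ΔE = 2.95 − 2.27 = 0.68 kcal/mol; chair II is more stable.

0.68 kcal/mol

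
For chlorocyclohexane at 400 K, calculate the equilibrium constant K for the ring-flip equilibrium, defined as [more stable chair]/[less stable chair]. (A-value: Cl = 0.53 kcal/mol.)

K ≈ 1.95

One chair has the chloro group axial (E = 0.53 kcal/mol) and the other has it equatorial (E = 0).
ΔG = 0.53 kcal/mol between the two chairs.
K = exp(ΔG/RT) with R = 1.987×10⁻³ kcal mol⁻¹ K⁻¹ and T = 400 K gives K ≈ 1.95.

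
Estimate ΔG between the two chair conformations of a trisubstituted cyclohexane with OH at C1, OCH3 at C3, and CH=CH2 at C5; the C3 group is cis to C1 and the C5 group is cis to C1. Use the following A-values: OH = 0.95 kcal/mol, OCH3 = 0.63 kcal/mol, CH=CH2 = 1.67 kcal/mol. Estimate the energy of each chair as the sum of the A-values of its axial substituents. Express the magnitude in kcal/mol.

3.25 kcal/mol

Chair I (hydroxyl axial, methoxy axial, vinyl axial): E = 3.25 kcal/mol.
Chair II (hydroxyl equatorial, methoxy equatorial, vinyl equatorial): E = 0.00 kcal/mol.
ΔE = 3.25 − 0.00 = 3.25 kcal/mol; chair II is more stable.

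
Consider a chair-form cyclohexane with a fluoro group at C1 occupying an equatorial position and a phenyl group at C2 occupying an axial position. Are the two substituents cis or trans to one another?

cis

C1 and C2 have opposite parity, so their axial bonds point in opposite directions.
With opposite-parity carbons, two substituents on the same face are one axial and one equatorial; opposite faces give both axial or both equatorial.
Here the groups are equatorial/axial → same face → cis.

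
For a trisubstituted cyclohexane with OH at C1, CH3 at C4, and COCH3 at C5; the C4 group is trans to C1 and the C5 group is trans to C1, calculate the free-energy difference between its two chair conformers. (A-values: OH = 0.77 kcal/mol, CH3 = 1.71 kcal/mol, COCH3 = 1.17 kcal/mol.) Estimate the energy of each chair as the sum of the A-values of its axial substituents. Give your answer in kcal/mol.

1.31 kcal/mol

Chair I (hydroxyl axial, methyl axial, acetyl equatorial): E = 2.48 kcal/mol.
Chair II (hydroxyl equatorial, methyl equatorial, acetyl axial): E = 1.17 kcal/mol.
ΔE = 2.48 − 1.17 = 1.31 kcal/mol; chair II is more stable.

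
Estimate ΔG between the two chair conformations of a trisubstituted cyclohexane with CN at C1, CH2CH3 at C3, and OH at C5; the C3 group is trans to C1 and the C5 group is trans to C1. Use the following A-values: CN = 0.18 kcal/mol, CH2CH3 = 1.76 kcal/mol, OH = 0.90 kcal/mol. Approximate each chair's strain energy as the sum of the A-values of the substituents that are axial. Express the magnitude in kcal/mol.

Chair I (cyano axial, ethyl equatorial, hydroxyl equatorial): E = 0.18 kcal/mol.
Chair II (cyano equatorial, ethyl axial, hydroxyl axial): E = 2.66 kcal/mol.
ΔE = 2.66 − 0.18 = 2.48 kcal/mol; chair I is more stable.

2.48 kcal/mol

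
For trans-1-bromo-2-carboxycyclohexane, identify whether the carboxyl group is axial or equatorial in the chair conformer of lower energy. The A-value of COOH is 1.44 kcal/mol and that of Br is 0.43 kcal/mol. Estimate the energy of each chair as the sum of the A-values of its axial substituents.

equatorial

C1 and C2 have opposite parity, so for the trans isomer the two substituents are e,e in one chair and a,a in the other.
Chair I (carboxyl axial, bromo axial): E = 1.87 kcal/mol.
Chair II (carboxyl equatorial, bromo equatorial): E = 0.00 kcal/mol.
Chair II is the more stable (lower-energy) conformer, and in that chair the carboxyl group is equatorial.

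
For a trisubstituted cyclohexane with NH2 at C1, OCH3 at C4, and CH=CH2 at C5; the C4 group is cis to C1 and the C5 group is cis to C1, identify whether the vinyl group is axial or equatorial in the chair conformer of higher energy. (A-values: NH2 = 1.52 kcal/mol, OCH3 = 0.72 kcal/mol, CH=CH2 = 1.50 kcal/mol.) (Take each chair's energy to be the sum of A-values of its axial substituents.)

axial

Chair I (amino axial, methoxy equatorial, vinyl axial): E = 3.02 kcal/mol.
Chair II (amino equatorial, methoxy axial, vinyl equatorial): E = 0.72 kcal/mol.
Chair I is the less stable (higher-energy) conformer, and in that chair the vinyl group is axial.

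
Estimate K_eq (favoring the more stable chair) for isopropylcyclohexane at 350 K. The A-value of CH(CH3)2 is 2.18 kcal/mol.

One chair has the isopropyl group axial (E = 2.18 kcal/mol) and the other has it equatorial (E = 0).
ΔG = 2.18 kcal/mol between the two chairs.
K = exp(ΔG/RT) with R = 1.987×10⁻³ kcal mol⁻¹ K⁻¹ and T = 350 K gives K ≈ 23.

K ≈ 23.0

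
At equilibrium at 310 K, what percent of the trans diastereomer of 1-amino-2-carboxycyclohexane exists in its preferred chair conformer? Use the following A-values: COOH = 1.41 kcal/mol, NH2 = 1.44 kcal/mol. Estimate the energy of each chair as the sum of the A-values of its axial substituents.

99.0%

C1 and C2 have opposite parity, so for the trans isomer the two substituents are e,e in one chair and a,a in the other.
Chair I (carboxyl axial, amino axial): E = 2.85 kcal/mol; chair II (carboxyl equatorial, amino equatorial): E = 0.00 kcal/mol.
ΔG = 2.85 kcal/mol between the two chairs.
K = exp(ΔG/RT) with R = 1.987×10⁻³ kcal mol⁻¹ K⁻¹ and T = 310 K gives K ≈ 102.
Fraction in the lower-energy chair = K/(K+1) = 99.0%.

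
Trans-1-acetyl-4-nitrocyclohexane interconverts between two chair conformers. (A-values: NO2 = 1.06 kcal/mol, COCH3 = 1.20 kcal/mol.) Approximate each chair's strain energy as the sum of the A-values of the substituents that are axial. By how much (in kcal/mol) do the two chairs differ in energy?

C1 and C4 have opposite parity, so for the trans isomer the two substituents are e,e in one chair and a,a in the other.
Chair I (nitro axial, acetyl axial): E = 2.26 kcal/mol.
Chair II (nitro equatorial, acetyl equatorial): E = 0.00 kcal/mol.
ΔE = 2.26 − 0.00 = 2.26 kcal/mol; chair II is more stable.

2.26 kcal/mol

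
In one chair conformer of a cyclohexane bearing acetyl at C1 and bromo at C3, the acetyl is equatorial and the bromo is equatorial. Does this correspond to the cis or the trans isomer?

cis

C1 and C3 have the same parity, so their axial bonds point in the same direction.
With same-parity carbons, two substituents on the same face are both axial or both equatorial; opposite faces give one of each.
Here the groups are equatorial/equatorial → same face → cis.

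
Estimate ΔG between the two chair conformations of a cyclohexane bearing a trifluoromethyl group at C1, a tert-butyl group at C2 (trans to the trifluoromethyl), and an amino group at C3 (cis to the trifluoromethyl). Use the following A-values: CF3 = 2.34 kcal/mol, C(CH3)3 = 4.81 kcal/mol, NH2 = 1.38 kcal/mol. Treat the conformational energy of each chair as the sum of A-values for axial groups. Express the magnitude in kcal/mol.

Chair I (trifluoromethyl axial, tert-butyl axial, amino axial): E = 8.53 kcal/mol.
Chair II (trifluoromethyl equatorial, tert-butyl equatorial, amino equatorial): E = 0.00 kcal/mol.
ΔE = 8.53 − 0.00 = 8.53 kcal/mol; chair II is more stable.

8.53 kcal/mol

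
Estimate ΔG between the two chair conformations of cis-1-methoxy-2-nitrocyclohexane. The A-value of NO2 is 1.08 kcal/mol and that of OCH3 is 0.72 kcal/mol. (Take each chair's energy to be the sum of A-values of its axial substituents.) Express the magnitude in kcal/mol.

0.36 kcal/mol

C1 and C2 have opposite parity, so for the cis isomer the two substituents are one axial and one equatorial in each chair.
Chair I (nitro axial, methoxy equatorial): E = 1.08 kcal/mol.
Chair II (nitro equatorial, methoxy axial): E = 0.72 kcal/mol.
ΔE = 1.08 − 0.72 = 0.36 kcal/mol; chair II is more stable.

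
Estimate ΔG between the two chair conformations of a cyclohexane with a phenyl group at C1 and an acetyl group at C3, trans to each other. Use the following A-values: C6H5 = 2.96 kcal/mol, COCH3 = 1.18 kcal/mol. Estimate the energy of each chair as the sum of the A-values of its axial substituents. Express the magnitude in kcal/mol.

C1 and C3 have the same parity, so for the trans isomer the two substituents are one axial and one equatorial in each chair.
Chair I (phenyl axial, acetyl equatorial): E = 2.96 kcal/mol.
Chair II (phenyl equatorial, acetyl axial): E = 1.18 kcal/mol.
ΔE = 2.96 − 1.18 = 1.78 kcal/mol; chair II is more stable.

1.78 kcal/mol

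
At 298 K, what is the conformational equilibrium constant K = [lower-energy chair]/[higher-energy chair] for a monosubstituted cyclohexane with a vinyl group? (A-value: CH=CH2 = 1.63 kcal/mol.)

K ≈ 15.7

One chair has the vinyl group axial (E = 1.63 kcal/mol) and the other has it equatorial (E = 0).
ΔG = 1.63 kcal/mol between the two chairs.
K = exp(ΔG/RT) with R = 1.987×10⁻³ kcal mol⁻¹ K⁻¹ and T = 298 K gives K ≈ 15.7.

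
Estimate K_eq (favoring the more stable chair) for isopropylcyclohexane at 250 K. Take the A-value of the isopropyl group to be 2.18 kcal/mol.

One chair has the isopropyl group axial (E = 2.18 kcal/mol) and the other has it equatorial (E = 0).
ΔG = 2.18 kcal/mol between the two chairs.
K = exp(ΔG/RT) with R = 1.987×10⁻³ kcal mol⁻¹ K⁻¹ and T = 250 K gives K ≈ 80.5.

K ≈ 80.5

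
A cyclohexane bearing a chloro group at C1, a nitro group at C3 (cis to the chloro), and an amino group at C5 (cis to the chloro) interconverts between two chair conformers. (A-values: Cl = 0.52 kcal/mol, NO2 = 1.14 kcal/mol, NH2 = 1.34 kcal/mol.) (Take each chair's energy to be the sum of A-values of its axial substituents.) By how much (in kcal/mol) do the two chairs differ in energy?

Chair I (chloro axial, nitro axial, amino axial): E = 3.00 kcal/mol.
Chair II (chloro equatorial, nitro equatorial, amino equatorial): E = 0.00 kcal/mol.
ΔE = 3.00 − 0.00 = 3.00 kcal/mol; chair II is more stable.

3.00 kcal/mol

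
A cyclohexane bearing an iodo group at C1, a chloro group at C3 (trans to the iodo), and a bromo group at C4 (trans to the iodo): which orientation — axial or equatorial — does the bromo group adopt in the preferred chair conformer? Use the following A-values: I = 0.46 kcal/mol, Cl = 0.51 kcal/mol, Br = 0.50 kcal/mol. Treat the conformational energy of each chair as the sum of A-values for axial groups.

equatorial

Chair I (iodo axial, chloro equatorial, bromo axial): E = 0.96 kcal/mol.
Chair II (iodo equatorial, chloro axial, bromo equatorial): E = 0.51 kcal/mol.
Chair II is the more stable (lower-energy) conformer, and in that chair the bromo group is equatorial.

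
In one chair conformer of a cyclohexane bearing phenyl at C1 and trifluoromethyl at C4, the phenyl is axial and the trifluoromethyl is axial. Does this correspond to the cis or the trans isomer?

trans

C1 and C4 have opposite parity, so their axial bonds point in opposite directions.
With opposite-parity carbons, two substituents on the same face are one axial and one equatorial; opposite faces give both axial or both equatorial.
Here the groups are axial/axial → opposite face → trans.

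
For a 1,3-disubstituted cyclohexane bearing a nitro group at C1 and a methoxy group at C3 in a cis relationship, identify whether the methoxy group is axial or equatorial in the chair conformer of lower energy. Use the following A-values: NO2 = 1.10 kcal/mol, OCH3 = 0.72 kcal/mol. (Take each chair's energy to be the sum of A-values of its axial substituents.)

equatorial

C1 and C3 have the same parity, so for the cis isomer the two substituents are e,e in one chair and a,a in the other.
Chair I (nitro axial, methoxy axial): E = 1.82 kcal/mol.
Chair II (nitro equatorial, methoxy equatorial): E = 0.00 kcal/mol.
Chair II is the more stable (lower-energy) conformer, and in that chair the methoxy group is equatorial.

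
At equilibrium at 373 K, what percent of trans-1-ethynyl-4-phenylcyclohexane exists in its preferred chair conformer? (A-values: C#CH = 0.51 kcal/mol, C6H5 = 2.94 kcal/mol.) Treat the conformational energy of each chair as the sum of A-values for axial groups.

99.1%

C1 and C4 have opposite parity, so for the trans isomer the two substituents are e,e in one chair and a,a in the other.
Chair I (ethynyl axial, phenyl axial): E = 3.45 kcal/mol; chair II (ethynyl equatorial, phenyl equatorial): E = 0.00 kcal/mol.
ΔG = 3.45 kcal/mol between the two chairs.
K = exp(ΔG/RT) with R = 1.987×10⁻³ kcal mol⁻¹ K⁻¹ and T = 373 K gives K ≈ 105.
Fraction in the lower-energy chair = K/(K+1) = 99.1%.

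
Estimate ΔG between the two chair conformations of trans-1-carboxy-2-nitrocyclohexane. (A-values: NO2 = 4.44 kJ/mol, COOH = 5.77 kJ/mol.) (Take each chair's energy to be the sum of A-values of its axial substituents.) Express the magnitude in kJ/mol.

C1 and C2 have opposite parity, so for the trans isomer the two substituents are e,e in one chair and a,a in the other.
Chair I (nitro axial, carboxyl axial): E = 10.21 kJ/mol.
Chair II (nitro equatorial, carboxyl equatorial): E = 0.00 kJ/mol.
ΔE = 10.21 − 0.00 = 10.21 kJ/mol; chair II is more stable.

10.21 kJ/mol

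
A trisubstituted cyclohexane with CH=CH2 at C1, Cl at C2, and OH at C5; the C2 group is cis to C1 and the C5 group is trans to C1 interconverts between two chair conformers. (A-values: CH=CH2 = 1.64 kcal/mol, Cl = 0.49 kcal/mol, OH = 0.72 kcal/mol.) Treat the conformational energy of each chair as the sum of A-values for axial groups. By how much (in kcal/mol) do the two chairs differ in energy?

0.43 kcal/mol

Chair I (vinyl axial, chloro equatorial, hydroxyl equatorial): E = 1.64 kcal/mol.
Chair II (vinyl equatorial, chloro axial, hydroxyl axial): E = 1.21 kcal/mol.
ΔE = 1.64 − 1.21 = 0.43 kcal/mol; chair II is more stable.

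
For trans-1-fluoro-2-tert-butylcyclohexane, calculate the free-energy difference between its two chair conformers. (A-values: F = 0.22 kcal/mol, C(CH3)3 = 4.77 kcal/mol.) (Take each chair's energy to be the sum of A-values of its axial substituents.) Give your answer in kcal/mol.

C1 and C2 have opposite parity, so for the trans isomer the two substituents are e,e in one chair and a,a in the other.
Chair I (fluoro axial, tert-butyl axial): E = 4.99 kcal/mol.
Chair II (fluoro equatorial, tert-butyl equatorial): E = 0.00 kcal/mol.
ΔE = 4.99 − 0.00 = 4.99 kcal/mol; chair II is more stable.

4.99 kcal/mol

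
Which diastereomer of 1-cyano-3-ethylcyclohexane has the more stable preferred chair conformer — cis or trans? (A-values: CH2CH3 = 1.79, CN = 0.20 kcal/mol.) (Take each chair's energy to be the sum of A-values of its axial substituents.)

cis

At 1,3 positions (parity same): cis → (e,e or a,a); trans → (a,e or e,a).
Best chair for cis: E = 0.00 kcal/mol; best chair for trans: E = 0.20 kcal/mol.
The cis isomer is lower by 0.20 kcal/mol.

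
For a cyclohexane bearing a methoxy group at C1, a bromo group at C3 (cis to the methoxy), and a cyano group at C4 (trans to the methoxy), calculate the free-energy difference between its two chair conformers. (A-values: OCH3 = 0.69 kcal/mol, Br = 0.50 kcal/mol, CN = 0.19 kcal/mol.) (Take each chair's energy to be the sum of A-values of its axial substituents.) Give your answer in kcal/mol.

Chair I (methoxy axial, bromo axial, cyano axial): E = 1.38 kcal/mol.
Chair II (methoxy equatorial, bromo equatorial, cyano equatorial): E = 0.00 kcal/mol.
ΔE = 1.38 − 0.00 = 1.38 kcal/mol; chair II is more stable.

1.38 kcal/mol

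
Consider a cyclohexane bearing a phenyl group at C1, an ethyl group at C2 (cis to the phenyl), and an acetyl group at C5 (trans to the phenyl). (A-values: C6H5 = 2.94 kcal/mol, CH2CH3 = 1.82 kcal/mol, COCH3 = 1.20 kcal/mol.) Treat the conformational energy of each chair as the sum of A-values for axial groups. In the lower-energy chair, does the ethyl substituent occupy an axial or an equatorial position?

equatorial

Chair I (phenyl axial, ethyl equatorial, acetyl equatorial): E = 2.94 kcal/mol.
Chair II (phenyl equatorial, ethyl axial, acetyl axial): E = 3.02 kcal/mol.
Chair I is the more stable (lower-energy) conformer, and in that chair the ethyl group is equatorial.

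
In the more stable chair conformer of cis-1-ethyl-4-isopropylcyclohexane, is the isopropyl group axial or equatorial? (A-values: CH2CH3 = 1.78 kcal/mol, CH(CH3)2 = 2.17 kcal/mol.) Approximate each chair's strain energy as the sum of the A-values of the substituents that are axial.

C1 and C4 have opposite parity, so for the cis isomer the two substituents are one axial and one equatorial in each chair.
Chair I (ethyl axial, isopropyl equatorial): E = 1.78 kcal/mol.
Chair II (ethyl equatorial, isopropyl axial): E = 2.17 kcal/mol.
Chair I is the more stable (lower-energy) conformer, and in that chair the isopropyl group is equatorial.

equatorial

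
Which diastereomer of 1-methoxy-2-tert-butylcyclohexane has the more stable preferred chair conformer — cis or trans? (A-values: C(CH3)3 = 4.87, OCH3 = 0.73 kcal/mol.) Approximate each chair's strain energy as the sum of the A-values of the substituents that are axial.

At 1,2 positions (parity opposite): cis → (a,e or e,a); trans → (e,e or a,a).
Best chair for cis: E = 0.73 kcal/mol; best chair for trans: E = 0.00 kcal/mol.
The trans isomer is lower by 0.73 kcal/mol.

trans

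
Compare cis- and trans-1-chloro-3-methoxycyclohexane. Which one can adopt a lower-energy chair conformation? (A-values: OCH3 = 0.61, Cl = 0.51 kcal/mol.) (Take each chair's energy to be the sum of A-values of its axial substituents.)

At 1,3 positions (parity same): cis → (e,e or a,a); trans → (a,e or e,a).
Best chair for cis: E = 0.00 kcal/mol; best chair for trans: E = 0.51 kcal/mol.
The cis isomer is lower by 0.51 kcal/mol.

cis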